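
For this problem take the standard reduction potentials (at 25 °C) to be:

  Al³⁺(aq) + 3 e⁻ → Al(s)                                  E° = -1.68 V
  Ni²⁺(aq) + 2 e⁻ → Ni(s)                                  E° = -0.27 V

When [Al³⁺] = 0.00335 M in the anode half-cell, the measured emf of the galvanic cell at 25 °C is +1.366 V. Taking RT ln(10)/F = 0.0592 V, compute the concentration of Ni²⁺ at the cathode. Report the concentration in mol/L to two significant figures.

Ni²⁺/Ni is the cathode, Al³⁺/Al the anode: E°cell = +1.41 V, n = 6.
Overall reaction: 3 Ni²⁺(aq) + 2 Al(s) → 3 Ni(s) + 2 Al³⁺(aq); Q = [Al³⁺]^2/[Ni²⁺]^3.
From E = E° − (0.0592/n) log Q: log Q = (E° − E)·n/0.0592 = (+1.41 − (+1.366))·6/0.0592 = 4.4595.
So 3·log[Ni²⁺] = 2·log(0.00335) − log Q = -4.9499 − (4.4595) = -9.4094; log[Ni²⁺] = -9.4094 / 3 = -3.1365; [Ni²⁺] = 10^(-3.1365) ≈ 0.00073 M.

0.00073 M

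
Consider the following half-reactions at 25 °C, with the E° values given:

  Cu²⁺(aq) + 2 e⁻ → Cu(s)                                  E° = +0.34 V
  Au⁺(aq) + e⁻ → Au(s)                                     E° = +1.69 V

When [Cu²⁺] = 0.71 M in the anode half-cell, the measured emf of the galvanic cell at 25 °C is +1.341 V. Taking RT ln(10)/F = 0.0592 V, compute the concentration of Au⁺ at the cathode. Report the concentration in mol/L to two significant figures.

Au⁺/Au is the cathode, Cu²⁺/Cu the anode: E°cell = +1.35 V, n = 2.
Overall reaction: 2 Au⁺(aq) + Cu(s) → 2 Au(s) + Cu²⁺(aq); Q = [Cu²⁺]^1/[Au⁺]^2.
From E = E° − (0.0592/n) log Q: log Q = (E° − E)·n/0.0592 = (+1.35 − (+1.341))·2/0.0592 = 0.3041.
So 2·log[Au⁺] = 1·log(0.71) − log Q = -0.1487 − (0.3041) = -0.4528; log[Au⁺] = -0.4528 / 2 = -0.2264; [Au⁺] = 10^(-0.2264) ≈ 0.59 M.

0.59 M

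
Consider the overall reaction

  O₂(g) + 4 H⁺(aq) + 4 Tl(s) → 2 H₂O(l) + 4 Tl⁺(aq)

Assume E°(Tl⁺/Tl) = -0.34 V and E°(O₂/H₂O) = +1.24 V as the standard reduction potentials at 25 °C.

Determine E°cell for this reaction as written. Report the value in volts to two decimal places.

The O₂/H₂O couple has the higher reduction potential, so it is the cathode; Tl⁺/Tl is oxidised at the anode.
E°cell = E°(cathode) − E°(anode) = (+1.24) − (-0.34) = +1.58 V.

+1.58 V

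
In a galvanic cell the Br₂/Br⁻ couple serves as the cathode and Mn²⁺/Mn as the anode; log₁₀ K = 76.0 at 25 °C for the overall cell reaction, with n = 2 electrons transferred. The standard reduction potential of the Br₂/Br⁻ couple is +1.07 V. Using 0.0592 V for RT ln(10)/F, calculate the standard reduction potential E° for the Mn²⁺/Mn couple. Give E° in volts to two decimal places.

E°cell = (0.0592/n)·log K = (0.0592/2)(76.0) = +2.250 V.
Since Br₂/Br⁻ is the cathode and Mn²⁺/Mn the anode, E°cell = E°(Br₂/Br⁻) − E°(Mn²⁺/Mn).
So E°(Mn²⁺/Mn) = E°(Br₂/Br⁻) − E°cell = (+1.07) − (+2.250) = -1.18 V.

-1.18 V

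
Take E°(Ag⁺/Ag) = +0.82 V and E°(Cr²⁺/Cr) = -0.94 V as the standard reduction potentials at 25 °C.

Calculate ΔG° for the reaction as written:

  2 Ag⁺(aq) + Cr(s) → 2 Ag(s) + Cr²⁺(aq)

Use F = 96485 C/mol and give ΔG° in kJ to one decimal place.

As written, Ag⁺/Ag is reduced (cathode) and Cr²⁺/Cr is oxidised (anode), so E°cell = (+0.82) − (-0.94) = +1.76 V.
Balancing electrons gives n = 2.
ΔG° = −nFE° = −(2)(96485)(+1.76) = -339,627 J = -339.6 kJ.

-339.6 kJ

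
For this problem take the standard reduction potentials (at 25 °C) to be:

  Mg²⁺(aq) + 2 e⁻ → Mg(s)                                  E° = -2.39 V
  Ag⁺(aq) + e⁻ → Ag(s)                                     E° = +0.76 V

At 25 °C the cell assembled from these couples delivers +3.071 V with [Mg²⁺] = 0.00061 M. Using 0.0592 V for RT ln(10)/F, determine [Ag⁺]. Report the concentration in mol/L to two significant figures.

0.0011 M

Ag⁺/Ag is the cathode, Mg²⁺/Mg the anode: E°cell = +3.15 V, n = 2.
Overall reaction: 2 Ag⁺(aq) + Mg(s) → 2 Ag(s) + Mg²⁺(aq); Q = [Mg²⁺]^1/[Ag⁺]^2.
From E = E° − (0.0592/n) log Q: log Q = (E° − E)·n/0.0592 = (+3.15 − (+3.071))·2/0.0592 = 2.6689.
So 2·log[Ag⁺] = 1·log(0.00061) − log Q = -3.2147 − (2.6689) = -5.8836; log[Ag⁺] = -5.8836 / 2 = -2.9418; [Ag⁺] = 10^(-2.9418) ≈ 0.0011 M.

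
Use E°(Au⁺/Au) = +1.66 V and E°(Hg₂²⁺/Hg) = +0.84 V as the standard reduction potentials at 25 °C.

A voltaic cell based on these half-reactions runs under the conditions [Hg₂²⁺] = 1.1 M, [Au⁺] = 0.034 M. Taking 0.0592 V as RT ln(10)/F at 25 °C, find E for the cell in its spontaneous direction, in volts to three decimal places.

Au⁺/Au is the cathode (higher E°), Hg₂²⁺/Hg the anode: E°cell = +1.66 − (+0.84) = +0.82 V, n = 2.
Overall: 2 Au⁺(aq) + 2 Hg(l) → 2 Au(s) + Hg₂²⁺(aq)
Q = [Hg₂²⁺] / ([Au⁺]^2); log Q = 2.978.
E = E° − (0.0592/n) log Q = +0.82 − (0.0592/2)(2.978) = +0.732 V.

+0.732 V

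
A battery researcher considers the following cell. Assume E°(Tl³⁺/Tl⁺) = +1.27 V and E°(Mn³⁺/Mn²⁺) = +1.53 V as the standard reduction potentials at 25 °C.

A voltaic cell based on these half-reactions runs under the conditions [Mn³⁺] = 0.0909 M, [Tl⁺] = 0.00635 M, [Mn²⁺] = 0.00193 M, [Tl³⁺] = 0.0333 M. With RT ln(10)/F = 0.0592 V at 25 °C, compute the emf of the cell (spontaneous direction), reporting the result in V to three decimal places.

Mn³⁺/Mn²⁺ is the cathode (higher E°), Tl³⁺/Tl⁺ the anode: E°cell = +1.53 − (+1.27) = +0.26 V, n = 2.
Overall: 2 Mn³⁺(aq) + Tl⁺(aq) → 2 Mn²⁺(aq) + Tl³⁺(aq)
Q = [Mn²⁺]^2·[Tl³⁺] / ([Mn³⁺]^2·[Tl⁺]); log Q = -2.626.
E = E° − (0.0592/n) log Q = +0.26 − (0.0592/2)(-2.626) = +0.338 V.

+0.338 V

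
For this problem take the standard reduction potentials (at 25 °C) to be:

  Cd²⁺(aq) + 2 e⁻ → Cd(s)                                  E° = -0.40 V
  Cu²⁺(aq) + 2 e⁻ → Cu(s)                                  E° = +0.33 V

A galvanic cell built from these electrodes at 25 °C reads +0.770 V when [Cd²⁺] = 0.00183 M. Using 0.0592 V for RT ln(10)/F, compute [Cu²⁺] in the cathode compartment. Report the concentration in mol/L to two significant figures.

Cu²⁺/Cu is the cathode, Cd²⁺/Cd the anode: E°cell = +0.73 V, n = 2.
Overall reaction: Cu²⁺(aq) + Cd(s) → Cu(s) + Cd²⁺(aq); Q = [Cd²⁺]^1/[Cu²⁺]^1.
From E = E° − (0.0592/n) log Q: log Q = (E° − E)·n/0.0592 = (+0.73 − (+0.770))·2/0.0592 = -1.3514.
So 1·log[Cu²⁺] = 1·log(0.00183) − log Q = -2.7375 − (-1.3514) = -1.3861; [Cu²⁺] = 10^(-1.3861) ≈ 0.041 M.

0.041 M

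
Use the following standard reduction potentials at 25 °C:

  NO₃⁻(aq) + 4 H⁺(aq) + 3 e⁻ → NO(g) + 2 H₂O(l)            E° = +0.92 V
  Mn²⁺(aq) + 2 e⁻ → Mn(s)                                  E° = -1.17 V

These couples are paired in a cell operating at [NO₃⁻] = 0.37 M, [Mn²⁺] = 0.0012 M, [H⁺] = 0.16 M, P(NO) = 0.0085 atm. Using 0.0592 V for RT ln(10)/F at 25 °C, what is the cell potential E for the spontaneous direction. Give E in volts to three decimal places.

+2.146 V

NO₃⁻/NO is the cathode (higher E°), Mn²⁺/Mn the anode: E°cell = +0.92 − (-1.17) = +2.09 V, n = 6.
Overall: 2 NO₃⁻(aq) + 8 H⁺(aq) + 3 Mn(s) → 2 NO(g) + 4 H₂O(l) + 3 Mn²⁺(aq)
Q = P(NO)^2·[Mn²⁺]^3 / ([NO₃⁻]^2·[H⁺]^8); log Q = -5.673.
E = E° − (0.0592/n) log Q = +2.09 − (0.0592/6)(-5.673) = +2.146 V.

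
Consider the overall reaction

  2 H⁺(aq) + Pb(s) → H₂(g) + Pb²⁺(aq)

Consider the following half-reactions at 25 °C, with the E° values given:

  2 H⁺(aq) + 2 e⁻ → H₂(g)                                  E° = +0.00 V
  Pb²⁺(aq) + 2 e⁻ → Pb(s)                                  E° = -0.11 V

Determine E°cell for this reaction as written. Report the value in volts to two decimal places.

+0.11 V

The H⁺/H₂ couple has the higher reduction potential, so it is the cathode; Pb²⁺/Pb is oxidised at the anode.
E°cell = E°(cathode) − E°(anode) = (+0.00) − (-0.11) = +0.11 V.
Since E°cell > 0, the reaction is spontaneous under standard conditions.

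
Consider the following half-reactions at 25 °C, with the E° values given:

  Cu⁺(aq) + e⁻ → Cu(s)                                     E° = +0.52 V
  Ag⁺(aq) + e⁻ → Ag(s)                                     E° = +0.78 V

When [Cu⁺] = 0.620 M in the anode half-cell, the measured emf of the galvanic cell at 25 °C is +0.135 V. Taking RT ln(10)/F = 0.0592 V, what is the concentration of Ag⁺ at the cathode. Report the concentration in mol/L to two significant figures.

Ag⁺/Ag is the cathode, Cu⁺/Cu the anode: E°cell = +0.26 V, n = 1.
Overall reaction: Ag⁺(aq) + Cu(s) → Ag(s) + Cu⁺(aq); Q = [Cu⁺]^1/[Ag⁺]^1.
From E = E° − (0.0592/n) log Q: log Q = (E° − E)·n/0.0592 = (+0.26 − (+0.135))·1/0.0592 = 2.1115.
So 1·log[Ag⁺] = 1·log(0.62) − log Q = -0.2076 − (2.1115) = -2.3191; [Ag⁺] = 10^(-2.3191) ≈ 0.0048 M.

0.0048 M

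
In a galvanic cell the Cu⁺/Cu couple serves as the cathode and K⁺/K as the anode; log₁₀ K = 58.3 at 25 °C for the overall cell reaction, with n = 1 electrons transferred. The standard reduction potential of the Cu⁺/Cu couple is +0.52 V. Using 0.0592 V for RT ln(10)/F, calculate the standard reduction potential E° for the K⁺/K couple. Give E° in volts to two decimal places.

E°cell = (0.0592/n)·log K = (0.0592/1)(58.3) = +3.451 V.
Since Cu⁺/Cu is the cathode and K⁺/K the anode, E°cell = E°(Cu⁺/Cu) − E°(K⁺/K).
So E°(K⁺/K) = E°(Cu⁺/Cu) − E°cell = (+0.52) − (+3.451) = -2.93 V.

-2.93 V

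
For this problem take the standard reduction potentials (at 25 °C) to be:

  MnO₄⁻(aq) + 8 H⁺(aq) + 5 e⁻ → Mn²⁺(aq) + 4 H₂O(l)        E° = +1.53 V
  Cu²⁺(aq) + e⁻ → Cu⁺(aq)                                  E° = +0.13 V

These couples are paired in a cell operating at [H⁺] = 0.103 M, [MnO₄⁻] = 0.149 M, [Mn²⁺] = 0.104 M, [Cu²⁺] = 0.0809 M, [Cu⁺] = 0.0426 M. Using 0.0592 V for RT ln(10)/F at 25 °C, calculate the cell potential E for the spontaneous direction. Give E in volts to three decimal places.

MnO₄⁻/Mn²⁺ is the cathode (higher E°), Cu²⁺/Cu⁺ the anode: E°cell = +1.53 − (+0.13) = +1.40 V, n = 5.
Overall: MnO₄⁻(aq) + 8 H⁺(aq) + 5 Cu⁺(aq) → Mn²⁺(aq) + 4 H₂O(l) + 5 Cu²⁺(aq)
Q = [Mn²⁺]·[Cu²⁺]^5 / ([MnO₄⁻]·[H⁺]^8·[Cu⁺]^5); log Q = 9.134.
E = E° − (0.0592/n) log Q = +1.40 − (0.0592/5)(9.134) = +1.292 V.

+1.292 V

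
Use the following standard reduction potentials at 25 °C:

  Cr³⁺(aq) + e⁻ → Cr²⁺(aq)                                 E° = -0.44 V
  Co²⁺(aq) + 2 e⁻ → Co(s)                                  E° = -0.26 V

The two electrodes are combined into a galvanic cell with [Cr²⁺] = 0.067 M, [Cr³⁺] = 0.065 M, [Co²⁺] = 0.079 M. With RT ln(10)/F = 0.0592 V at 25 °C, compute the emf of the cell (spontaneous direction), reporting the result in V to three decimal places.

+0.148 V

Co²⁺/Co is the cathode (higher E°), Cr³⁺/Cr²⁺ the anode: E°cell = -0.26 − (-0.44) = +0.18 V, n = 2.
Overall: Co²⁺(aq) + 2 Cr²⁺(aq) → Co(s) + 2 Cr³⁺(aq)
Q = [Cr³⁺]^2 / ([Co²⁺]·[Cr²⁺]^2); log Q = 1.076.
E = E° − (0.0592/n) log Q = +0.18 − (0.0592/2)(1.076) = +0.148 V.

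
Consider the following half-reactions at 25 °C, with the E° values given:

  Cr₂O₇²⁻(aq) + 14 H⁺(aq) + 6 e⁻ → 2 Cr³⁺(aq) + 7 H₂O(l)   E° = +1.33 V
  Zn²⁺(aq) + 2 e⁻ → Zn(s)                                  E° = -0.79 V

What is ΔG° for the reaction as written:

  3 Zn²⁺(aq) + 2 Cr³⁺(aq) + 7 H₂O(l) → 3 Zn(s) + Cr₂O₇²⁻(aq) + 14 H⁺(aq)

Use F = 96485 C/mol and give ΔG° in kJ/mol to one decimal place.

+1227.3 kJ/mol

As written, Zn²⁺/Zn is reduced (cathode) and Cr₂O₇²⁻/Cr³⁺ is oxidised (anode), so E°cell = (-0.79) − (+1.33) = -2.12 V.
Balancing electrons gives n = 6.
ΔG° = −nFE° = −(6)(96485)(-2.12) = 1,227,289 J = +1227.3 kJ/mol.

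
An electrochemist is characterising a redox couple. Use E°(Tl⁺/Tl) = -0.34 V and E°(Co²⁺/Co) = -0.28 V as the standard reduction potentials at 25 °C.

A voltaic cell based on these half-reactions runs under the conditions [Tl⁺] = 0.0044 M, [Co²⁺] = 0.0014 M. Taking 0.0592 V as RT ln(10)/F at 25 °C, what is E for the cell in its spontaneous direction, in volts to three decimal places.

+0.115 V

Co²⁺/Co is the cathode (higher E°), Tl⁺/Tl the anode: E°cell = -0.28 − (-0.34) = +0.06 V, n = 2.
Overall: Co²⁺(aq) + 2 Tl(s) → Co(s) + 2 Tl⁺(aq)
Q = [Tl⁺]^2 / ([Co²⁺]); log Q = -1.859.
E = E° − (0.0592/n) log Q = +0.06 − (0.0592/2)(-1.859) = +0.115 V.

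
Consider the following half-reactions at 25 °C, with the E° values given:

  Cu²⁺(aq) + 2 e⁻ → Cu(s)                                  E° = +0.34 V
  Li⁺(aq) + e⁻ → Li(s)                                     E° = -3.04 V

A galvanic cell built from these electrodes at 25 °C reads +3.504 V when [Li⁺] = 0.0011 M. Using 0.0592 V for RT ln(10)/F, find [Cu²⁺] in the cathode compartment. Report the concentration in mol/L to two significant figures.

Cu²⁺/Cu is the cathode, Li⁺/Li the anode: E°cell = +3.38 V, n = 2.
Overall reaction: Cu²⁺(aq) + 2 Li(s) → Cu(s) + 2 Li⁺(aq); Q = [Li⁺]^2/[Cu²⁺]^1.
From E = E° − (0.0592/n) log Q: log Q = (E° − E)·n/0.0592 = (+3.38 − (+3.504))·2/0.0592 = -4.1892.
So 1·log[Cu²⁺] = 2·log(0.0011) − log Q = -5.9172 − (-4.1892) = -1.7280; [Cu²⁺] = 10^(-1.7280) ≈ 0.019 M.

0.019 M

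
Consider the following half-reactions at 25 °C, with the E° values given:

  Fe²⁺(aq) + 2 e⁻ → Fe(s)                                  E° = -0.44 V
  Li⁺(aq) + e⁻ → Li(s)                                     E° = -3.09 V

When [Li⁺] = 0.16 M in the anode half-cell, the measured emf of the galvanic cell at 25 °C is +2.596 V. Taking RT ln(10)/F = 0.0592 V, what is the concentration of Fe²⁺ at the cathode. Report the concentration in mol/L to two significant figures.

0.00038 M

Fe²⁺/Fe is the cathode, Li⁺/Li the anode: E°cell = +2.65 V, n = 2.
Overall reaction: Fe²⁺(aq) + 2 Li(s) → Fe(s) + 2 Li⁺(aq); Q = [Li⁺]^2/[Fe²⁺]^1.
From E = E° − (0.0592/n) log Q: log Q = (E° − E)·n/0.0592 = (+2.65 − (+2.596))·2/0.0592 = 1.8243.
So 1·log[Fe²⁺] = 2·log(0.16) − log Q = -1.5918 − (1.8243) = -3.4161; [Fe²⁺] = 10^(-3.4161) ≈ 0.00038 M.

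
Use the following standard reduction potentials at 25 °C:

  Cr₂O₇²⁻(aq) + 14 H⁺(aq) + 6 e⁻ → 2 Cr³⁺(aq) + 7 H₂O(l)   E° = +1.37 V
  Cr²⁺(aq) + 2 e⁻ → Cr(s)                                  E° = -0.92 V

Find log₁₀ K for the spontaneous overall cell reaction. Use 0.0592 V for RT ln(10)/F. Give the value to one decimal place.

232.1

Cathode: Cr₂O₇²⁻/Cr³⁺; anode: Cr²⁺/Cr. E°cell = +2.29 V, n = 6.
log K = nE°cell / 0.0592 = (6)(+2.29) / 0.0592 = 232.1.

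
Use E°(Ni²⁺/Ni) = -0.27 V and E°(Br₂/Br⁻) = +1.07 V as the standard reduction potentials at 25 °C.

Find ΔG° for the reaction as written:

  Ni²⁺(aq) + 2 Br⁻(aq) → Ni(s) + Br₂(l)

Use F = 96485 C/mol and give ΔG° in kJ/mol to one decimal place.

As written, Ni²⁺/Ni is reduced (cathode) and Br₂/Br⁻ is oxidised (anode), so E°cell = (-0.27) − (+1.07) = -1.34 V.
Balancing electrons gives n = 2.
ΔG° = −nFE° = −(2)(96485)(-1.34) = 258,580 J = +258.6 kJ/mol.

+258.6 kJ/mol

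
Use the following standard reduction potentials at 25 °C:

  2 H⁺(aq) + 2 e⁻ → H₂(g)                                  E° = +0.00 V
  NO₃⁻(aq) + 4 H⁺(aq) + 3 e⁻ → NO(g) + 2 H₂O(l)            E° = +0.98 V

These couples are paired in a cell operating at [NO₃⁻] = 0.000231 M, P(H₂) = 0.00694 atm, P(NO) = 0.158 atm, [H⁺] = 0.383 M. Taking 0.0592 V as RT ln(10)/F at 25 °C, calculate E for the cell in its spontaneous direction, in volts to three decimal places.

+0.852 V

NO₃⁻/NO is the cathode (higher E°), H⁺/H₂ the anode: E°cell = +0.98 − (+0.00) = +0.98 V, n = 6.
Overall: 2 NO₃⁻(aq) + 2 H⁺(aq) + 3 H₂(g) → 2 NO(g) + 4 H₂O(l)
Q = P(NO)^2 / ([NO₃⁻]^2·[H⁺]^2·P(H₂)^3); log Q = 12.980.
E = E° − (0.0592/n) log Q = +0.98 − (0.0592/6)(12.980) = +0.852 V.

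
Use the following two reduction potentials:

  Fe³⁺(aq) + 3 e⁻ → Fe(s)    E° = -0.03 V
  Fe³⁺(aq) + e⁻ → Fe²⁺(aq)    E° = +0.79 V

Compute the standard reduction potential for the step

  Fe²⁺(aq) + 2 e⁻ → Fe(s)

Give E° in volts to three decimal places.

-0.440 V

Sequential free energies add, so n₃E°₃ = n₁E°₁ + n₂E°₂.
With n₃ = 3, and the known step contributing 1×(+0.79) V, the unknown satisfies 2·E° = 3×(-0.03) − 1×(+0.79) = -0.880.
E° = -0.880 / 2 = -0.440 V.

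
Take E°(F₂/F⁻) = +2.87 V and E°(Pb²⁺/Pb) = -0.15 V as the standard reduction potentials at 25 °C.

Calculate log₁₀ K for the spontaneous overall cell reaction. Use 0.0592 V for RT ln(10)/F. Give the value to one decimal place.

Cathode: F₂/F⁻; anode: Pb²⁺/Pb. E°cell = +3.02 V, n = 2.
log K = nE°cell / 0.0592 = (2)(+3.02) / 0.0592 = 102.0.

102.0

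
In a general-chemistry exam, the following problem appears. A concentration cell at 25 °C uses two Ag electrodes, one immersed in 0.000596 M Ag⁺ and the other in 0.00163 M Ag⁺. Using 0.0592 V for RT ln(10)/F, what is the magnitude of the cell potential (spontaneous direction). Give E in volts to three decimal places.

For a concentration cell E°cell = 0. The 0.00163 M side is the cathode (reduction is favoured where [Ag⁺] is higher).
With n = 1, E = −(0.0592/1) log([Ag⁺]ₐₙ/[Ag⁺]꜀ₐₜ) = −(0.0592/1) log(0.000596/0.00163) = −(0.0592/1)(-0.437) = +0.026 V.

+0.026 V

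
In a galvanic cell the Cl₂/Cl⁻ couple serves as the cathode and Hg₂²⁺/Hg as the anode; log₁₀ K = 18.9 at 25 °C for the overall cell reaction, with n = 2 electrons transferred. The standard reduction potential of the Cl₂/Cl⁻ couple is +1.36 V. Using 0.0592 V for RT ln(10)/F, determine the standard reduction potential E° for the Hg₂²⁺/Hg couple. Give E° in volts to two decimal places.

E°cell = (0.0592/n)·log K = (0.0592/2)(18.9) = +0.559 V.
Since Cl₂/Cl⁻ is the cathode and Hg₂²⁺/Hg the anode, E°cell = E°(Cl₂/Cl⁻) − E°(Hg₂²⁺/Hg).
So E°(Hg₂²⁺/Hg) = E°(Cl₂/Cl⁻) − E°cell = (+1.36) − (+0.559) = +0.80 V.

+0.80 V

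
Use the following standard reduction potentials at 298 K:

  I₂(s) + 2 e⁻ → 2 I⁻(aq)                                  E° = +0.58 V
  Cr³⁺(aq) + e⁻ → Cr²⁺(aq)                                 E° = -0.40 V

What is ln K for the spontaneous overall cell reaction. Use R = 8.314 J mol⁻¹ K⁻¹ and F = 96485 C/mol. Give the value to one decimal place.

76.3

Cathode: I₂/I⁻; anode: Cr³⁺/Cr²⁺. E°cell = (+0.58) − (-0.40) = +0.98 V, with n = 2.
ΔG° = −nFE° = −RT ln K, so ln K = nFE°/(RT) = (2)(96485)(+0.98) / ((8.314)(298)) = 76.329.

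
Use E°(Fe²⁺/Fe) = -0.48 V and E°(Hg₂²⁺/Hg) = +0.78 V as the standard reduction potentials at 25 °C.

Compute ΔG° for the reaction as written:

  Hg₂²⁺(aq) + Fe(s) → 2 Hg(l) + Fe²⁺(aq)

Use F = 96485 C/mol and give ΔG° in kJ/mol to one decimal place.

As written, Hg₂²⁺/Hg is reduced (cathode) and Fe²⁺/Fe is oxidised (anode), so E°cell = (+0.78) − (-0.48) = +1.26 V.
Balancing electrons gives n = 2.
ΔG° = −nFE° = −(2)(96485)(+1.26) = -243,142 J = -243.1 kJ/mol.

-243.1 kJ/mol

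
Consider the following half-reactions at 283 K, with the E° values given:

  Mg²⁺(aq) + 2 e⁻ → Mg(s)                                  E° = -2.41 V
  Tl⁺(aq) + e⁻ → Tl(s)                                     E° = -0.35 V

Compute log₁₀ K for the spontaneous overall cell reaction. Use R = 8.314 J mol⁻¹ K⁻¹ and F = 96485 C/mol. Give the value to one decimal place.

Cathode: Tl⁺/Tl; anode: Mg²⁺/Mg. E°cell = (-0.35) − (-2.41) = +2.06 V, with n = 2.
ΔG° = −nFE° = −RT ln K, so ln K = nFE°/(RT) = (2)(96485)(+2.06) / ((8.314)(283)) = 168.951.
log₁₀ K = 168.951 / ln 10 = 73.4.

73.4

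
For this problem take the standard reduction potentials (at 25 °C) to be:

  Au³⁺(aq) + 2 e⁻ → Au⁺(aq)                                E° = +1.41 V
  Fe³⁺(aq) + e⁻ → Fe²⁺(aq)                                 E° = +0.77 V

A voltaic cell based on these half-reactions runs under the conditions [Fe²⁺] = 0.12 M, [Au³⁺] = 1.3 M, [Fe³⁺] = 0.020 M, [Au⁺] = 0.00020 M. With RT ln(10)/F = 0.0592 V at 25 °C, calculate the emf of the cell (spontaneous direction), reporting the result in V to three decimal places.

Au³⁺/Au⁺ is the cathode (higher E°), Fe³⁺/Fe²⁺ the anode: E°cell = +1.41 − (+0.77) = +0.64 V, n = 2.
Overall: Au³⁺(aq) + 2 Fe²⁺(aq) → Au⁺(aq) + 2 Fe³⁺(aq)
Q = [Au⁺]·[Fe³⁺]^2 / ([Au³⁺]·[Fe²⁺]^2); log Q = -5.369.
E = E° − (0.0592/n) log Q = +0.64 − (0.0592/2)(-5.369) = +0.799 V.

+0.799 V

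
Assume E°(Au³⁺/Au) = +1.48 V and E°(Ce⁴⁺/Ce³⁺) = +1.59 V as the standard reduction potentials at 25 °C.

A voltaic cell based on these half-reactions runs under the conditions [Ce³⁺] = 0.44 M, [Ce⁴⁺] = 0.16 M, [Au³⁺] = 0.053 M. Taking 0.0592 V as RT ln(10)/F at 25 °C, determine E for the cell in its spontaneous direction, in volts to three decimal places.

+0.109 V

Ce⁴⁺/Ce³⁺ is the cathode (higher E°), Au³⁺/Au the anode: E°cell = +1.59 − (+1.48) = +0.11 V, n = 3.
Overall: 3 Ce⁴⁺(aq) + Au(s) → 3 Ce³⁺(aq) + Au³⁺(aq)
Q = [Ce³⁺]^3·[Au³⁺] / ([Ce⁴⁺]^3); log Q = 0.042.
E = E° − (0.0592/n) log Q = +0.11 − (0.0592/3)(0.042) = +0.109 V.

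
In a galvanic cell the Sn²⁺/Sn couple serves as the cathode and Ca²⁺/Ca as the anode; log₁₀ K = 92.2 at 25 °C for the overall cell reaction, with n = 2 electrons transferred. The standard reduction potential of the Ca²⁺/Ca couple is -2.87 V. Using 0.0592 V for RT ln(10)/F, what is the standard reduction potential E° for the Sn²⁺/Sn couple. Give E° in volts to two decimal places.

E°cell = (0.0592/n)·log K = (0.0592/2)(92.2) = +2.729 V.
Since Sn²⁺/Sn is the cathode and Ca²⁺/Ca the anode, E°cell = E°(Sn²⁺/Sn) − E°(Ca²⁺/Ca).
So E°(Sn²⁺/Sn) = E°cell + E°(Ca²⁺/Ca) = +2.729 + (-2.87) = -0.14 V.

-0.14 V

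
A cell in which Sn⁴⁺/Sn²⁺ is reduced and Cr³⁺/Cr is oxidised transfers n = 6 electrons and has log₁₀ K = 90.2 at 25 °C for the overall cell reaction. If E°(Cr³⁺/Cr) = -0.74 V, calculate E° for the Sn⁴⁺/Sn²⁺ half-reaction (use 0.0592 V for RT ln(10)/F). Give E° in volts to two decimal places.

E°cell = (0.0592/n)·log K = (0.0592/6)(90.2) = +0.890 V.
Since Sn⁴⁺/Sn²⁺ is the cathode and Cr³⁺/Cr the anode, E°cell = E°(Sn⁴⁺/Sn²⁺) − E°(Cr³⁺/Cr).
So E°(Sn⁴⁺/Sn²⁺) = E°cell + E°(Cr³⁺/Cr) = +0.890 + (-0.74) = +0.15 V.

+0.15 V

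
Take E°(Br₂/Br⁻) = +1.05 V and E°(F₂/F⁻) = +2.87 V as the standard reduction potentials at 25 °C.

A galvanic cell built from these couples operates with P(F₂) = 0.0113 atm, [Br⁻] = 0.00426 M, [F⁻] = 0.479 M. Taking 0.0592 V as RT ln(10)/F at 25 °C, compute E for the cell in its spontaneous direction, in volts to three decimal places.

+1.641 V

F₂/F⁻ is the cathode (higher E°), Br₂/Br⁻ the anode: E°cell = +2.87 − (+1.05) = +1.82 V, n = 2.
Overall: F₂(g) + 2 Br⁻(aq) → 2 F⁻(aq) + Br₂(l)
Q = [F⁻]^2 / (P(F₂)·[Br⁻]^2); log Q = 6.049.
E = E° − (0.0592/n) log Q = +1.82 − (0.0592/2)(6.049) = +1.641 V.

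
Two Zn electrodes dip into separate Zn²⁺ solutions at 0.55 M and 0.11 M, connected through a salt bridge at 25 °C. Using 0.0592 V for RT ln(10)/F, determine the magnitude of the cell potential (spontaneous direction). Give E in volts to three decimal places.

+0.021 V

For a concentration cell E°cell = 0. The 0.55 M side is the cathode (reduction is favoured where [Zn²⁺] is higher).
With n = 2, E = −(0.0592/2) log([Zn²⁺]ₐₙ/[Zn²⁺]꜀ₐₜ) = −(0.0592/2) log(0.11/0.55) = −(0.0592/2)(-0.699) = +0.021 V.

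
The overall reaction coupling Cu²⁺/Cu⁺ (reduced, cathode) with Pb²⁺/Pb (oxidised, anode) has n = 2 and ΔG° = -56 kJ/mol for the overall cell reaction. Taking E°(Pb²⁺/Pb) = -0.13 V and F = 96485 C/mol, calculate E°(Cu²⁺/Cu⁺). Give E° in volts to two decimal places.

E°cell = −ΔG°/(nF) = −(-56×10³)/((2)(96485)) = +0.290 V.
Since Cu²⁺/Cu⁺ is the cathode and Pb²⁺/Pb the anode, E°cell = E°(Cu²⁺/Cu⁺) − E°(Pb²⁺/Pb).
So E°(Cu²⁺/Cu⁺) = E°cell + E°(Pb²⁺/Pb) = +0.290 + (-0.13) = +0.16 V.

+0.16 V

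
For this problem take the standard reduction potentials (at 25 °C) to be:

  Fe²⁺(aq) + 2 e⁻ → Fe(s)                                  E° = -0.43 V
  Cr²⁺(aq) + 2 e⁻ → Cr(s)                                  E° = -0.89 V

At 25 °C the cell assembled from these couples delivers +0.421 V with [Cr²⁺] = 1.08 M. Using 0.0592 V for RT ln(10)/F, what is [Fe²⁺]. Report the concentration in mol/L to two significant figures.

Fe²⁺/Fe is the cathode, Cr²⁺/Cr the anode: E°cell = +0.46 V, n = 2.
Overall reaction: Fe²⁺(aq) + Cr(s) → Fe(s) + Cr²⁺(aq); Q = [Cr²⁺]^1/[Fe²⁺]^1.
From E = E° − (0.0592/n) log Q: log Q = (E° − E)·n/0.0592 = (+0.46 − (+0.421))·2/0.0592 = 1.3176.
So 1·log[Fe²⁺] = 1·log(1.08) − log Q = 0.0334 − (1.3176) = -1.2842; [Fe²⁺] = 10^(-1.2842) ≈ 0.052 M.

0.052 M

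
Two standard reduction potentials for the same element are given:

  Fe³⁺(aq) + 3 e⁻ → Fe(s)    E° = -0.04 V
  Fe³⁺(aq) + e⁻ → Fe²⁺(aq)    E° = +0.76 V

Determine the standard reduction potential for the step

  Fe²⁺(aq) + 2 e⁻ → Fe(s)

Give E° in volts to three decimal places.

-0.440 V

Sequential free energies add, so n₃E°₃ = n₁E°₁ + n₂E°₂.
With n₃ = 3, and the known step contributing 1×(+0.76) V, the unknown satisfies 2·E° = 3×(-0.04) − 1×(+0.76) = -0.880.
E° = -0.880 / 2 = -0.440 V.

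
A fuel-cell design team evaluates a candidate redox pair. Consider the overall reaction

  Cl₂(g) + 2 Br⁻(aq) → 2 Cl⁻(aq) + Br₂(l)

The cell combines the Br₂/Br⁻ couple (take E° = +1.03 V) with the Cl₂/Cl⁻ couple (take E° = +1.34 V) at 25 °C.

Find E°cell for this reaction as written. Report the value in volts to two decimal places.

+0.31 V

The Cl₂/Cl⁻ couple has the higher reduction potential, so it is the cathode; Br₂/Br⁻ is oxidised at the anode.
E°cell = E°(cathode) − E°(anode) = (+1.34) − (+1.03) = +0.31 V.
Since E°cell > 0, the reaction is spontaneous under standard conditions.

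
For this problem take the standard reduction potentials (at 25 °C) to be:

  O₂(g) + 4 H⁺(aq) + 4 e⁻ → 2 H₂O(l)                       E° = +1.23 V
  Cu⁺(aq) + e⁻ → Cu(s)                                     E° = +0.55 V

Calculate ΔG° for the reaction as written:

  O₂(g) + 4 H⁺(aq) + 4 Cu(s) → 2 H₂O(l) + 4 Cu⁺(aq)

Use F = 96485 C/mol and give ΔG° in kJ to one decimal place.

As written, O₂/H₂O is reduced (cathode) and Cu⁺/Cu is oxidised (anode), so E°cell = (+1.23) − (+0.55) = +0.68 V.
Balancing electrons gives n = 4.
ΔG° = −nFE° = −(4)(96485)(+0.68) = -262,439 J = -262.4 kJ.

-262.4 kJ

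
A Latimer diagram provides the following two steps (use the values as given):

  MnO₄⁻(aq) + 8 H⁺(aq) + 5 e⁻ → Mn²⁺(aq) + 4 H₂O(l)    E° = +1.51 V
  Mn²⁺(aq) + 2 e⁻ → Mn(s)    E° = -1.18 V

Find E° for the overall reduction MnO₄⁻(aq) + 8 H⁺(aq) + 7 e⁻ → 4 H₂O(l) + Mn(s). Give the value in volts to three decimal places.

+0.741 V

Adding the free-energy changes (−nFE°) of the two steps gives −n₃FE°₃ = −n₁FE°₁ − n₂FE°₂.
E°₃ = (5×+1.51 + 2×-1.18) / 7 = (+5.190) / 7 = +0.741 V.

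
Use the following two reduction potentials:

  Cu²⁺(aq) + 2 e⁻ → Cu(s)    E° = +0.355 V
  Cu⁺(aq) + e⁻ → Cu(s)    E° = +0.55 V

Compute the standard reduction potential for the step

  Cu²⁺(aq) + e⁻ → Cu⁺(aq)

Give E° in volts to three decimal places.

+0.160 V

Sequential free energies add, so n₃E°₃ = n₁E°₁ + n₂E°₂.
With n₃ = 2, and the known step contributing 1×(+0.55) V, the unknown satisfies 1·E° = 2×(+0.355) − 1×(+0.55) = +0.160.
E° = +0.160 / 1 = +0.160 V.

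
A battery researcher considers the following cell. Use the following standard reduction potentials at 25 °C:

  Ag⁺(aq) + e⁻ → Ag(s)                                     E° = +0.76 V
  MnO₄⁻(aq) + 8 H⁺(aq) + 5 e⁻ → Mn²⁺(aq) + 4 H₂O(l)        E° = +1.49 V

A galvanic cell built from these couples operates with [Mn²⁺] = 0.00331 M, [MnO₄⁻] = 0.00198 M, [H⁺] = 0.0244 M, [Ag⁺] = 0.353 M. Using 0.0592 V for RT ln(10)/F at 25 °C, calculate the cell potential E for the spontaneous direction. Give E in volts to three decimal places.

+0.601 V

MnO₄⁻/Mn²⁺ is the cathode (higher E°), Ag⁺/Ag the anode: E°cell = +1.49 − (+0.76) = +0.73 V, n = 5.
Overall: MnO₄⁻(aq) + 8 H⁺(aq) + 5 Ag(s) → Mn²⁺(aq) + 4 H₂O(l) + 5 Ag⁺(aq)
Q = [Mn²⁺]·[Ag⁺]^5 / ([MnO₄⁻]·[H⁺]^8); log Q = 10.863.
E = E° − (0.0592/n) log Q = +0.73 − (0.0592/5)(10.863) = +0.601 V.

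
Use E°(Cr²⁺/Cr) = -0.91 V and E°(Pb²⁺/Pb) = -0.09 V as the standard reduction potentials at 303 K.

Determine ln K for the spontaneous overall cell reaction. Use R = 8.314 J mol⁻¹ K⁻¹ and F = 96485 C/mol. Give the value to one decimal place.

62.8

Cathode: Pb²⁺/Pb; anode: Cr²⁺/Cr. E°cell = (-0.09) − (-0.91) = +0.82 V, with n = 2.
ΔG° = −nFE° = −RT ln K, so ln K = nFE°/(RT) = (2)(96485)(+0.82) / ((8.314)(303)) = 62.813.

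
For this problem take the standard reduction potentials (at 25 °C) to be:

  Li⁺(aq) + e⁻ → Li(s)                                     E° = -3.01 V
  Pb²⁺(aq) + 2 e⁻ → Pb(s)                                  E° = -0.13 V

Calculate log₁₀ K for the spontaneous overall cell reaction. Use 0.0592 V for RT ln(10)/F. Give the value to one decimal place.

97.3

Cathode: Pb²⁺/Pb; anode: Li⁺/Li. E°cell = +2.88 V, n = 2.
log K = nE°cell / 0.0592 = (2)(+2.88) / 0.0592 = 97.3.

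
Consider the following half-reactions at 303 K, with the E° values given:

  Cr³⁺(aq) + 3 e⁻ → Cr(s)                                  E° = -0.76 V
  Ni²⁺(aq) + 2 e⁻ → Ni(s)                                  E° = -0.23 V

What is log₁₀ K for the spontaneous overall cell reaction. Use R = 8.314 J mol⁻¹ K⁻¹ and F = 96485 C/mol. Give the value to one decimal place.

Cathode: Ni²⁺/Ni; anode: Cr³⁺/Cr. E°cell = (-0.23) − (-0.76) = +0.53 V, with n = 6.
ΔG° = −nFE° = −RT ln K, so ln K = nFE°/(RT) = (6)(96485)(+0.53) / ((8.314)(303)) = 121.796.
log₁₀ K = 121.796 / ln 10 = 52.9.

52.9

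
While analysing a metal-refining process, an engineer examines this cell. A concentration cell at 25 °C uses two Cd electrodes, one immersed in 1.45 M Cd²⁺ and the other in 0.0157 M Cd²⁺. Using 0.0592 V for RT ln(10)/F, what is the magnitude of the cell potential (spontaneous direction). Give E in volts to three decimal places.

+0.058 V

For a concentration cell E°cell = 0. The 1.45 M side is the cathode (reduction is favoured where [Cd²⁺] is higher).
With n = 2, E = −(0.0592/2) log([Cd²⁺]ₐₙ/[Cd²⁺]꜀ₐₜ) = −(0.0592/2) log(0.0157/1.45) = −(0.0592/2)(-1.965) = +0.058 V.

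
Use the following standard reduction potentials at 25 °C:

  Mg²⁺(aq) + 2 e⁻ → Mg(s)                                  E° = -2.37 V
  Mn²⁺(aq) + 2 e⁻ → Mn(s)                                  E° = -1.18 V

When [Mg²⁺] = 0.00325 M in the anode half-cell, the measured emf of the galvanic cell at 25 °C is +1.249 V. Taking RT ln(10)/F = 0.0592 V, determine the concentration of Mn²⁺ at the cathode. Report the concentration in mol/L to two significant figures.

Mn²⁺/Mn is the cathode, Mg²⁺/Mg the anode: E°cell = +1.19 V, n = 2.
Overall reaction: Mn²⁺(aq) + Mg(s) → Mn(s) + Mg²⁺(aq); Q = [Mg²⁺]^1/[Mn²⁺]^1.
From E = E° − (0.0592/n) log Q: log Q = (E° − E)·n/0.0592 = (+1.19 − (+1.249))·2/0.0592 = -1.9932.
So 1·log[Mn²⁺] = 1·log(0.00325) − log Q = -2.4881 − (-1.9932) = -0.4949; [Mn²⁺] = 10^(-0.4949) ≈ 0.32 M.

0.32 M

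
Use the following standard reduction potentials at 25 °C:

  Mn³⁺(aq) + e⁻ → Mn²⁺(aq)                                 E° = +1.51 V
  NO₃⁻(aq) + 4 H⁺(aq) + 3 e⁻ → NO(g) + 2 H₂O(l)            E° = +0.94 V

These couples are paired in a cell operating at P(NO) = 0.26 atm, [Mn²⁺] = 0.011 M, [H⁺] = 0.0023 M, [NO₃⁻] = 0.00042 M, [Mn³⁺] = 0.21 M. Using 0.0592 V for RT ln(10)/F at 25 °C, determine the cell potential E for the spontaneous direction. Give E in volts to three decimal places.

Mn³⁺/Mn²⁺ is the cathode (higher E°), NO₃⁻/NO the anode: E°cell = +1.51 − (+0.94) = +0.57 V, n = 3.
Overall: 3 Mn³⁺(aq) + NO(g) + 2 H₂O(l) → 3 Mn²⁺(aq) + NO₃⁻(aq) + 4 H⁺(aq)
Q = [Mn²⁺]^3·[NO₃⁻]·[H⁺]^4 / ([Mn³⁺]^3·P(NO)); log Q = -17.187.
E = E° − (0.0592/n) log Q = +0.57 − (0.0592/3)(-17.187) = +0.909 V.

+0.909 V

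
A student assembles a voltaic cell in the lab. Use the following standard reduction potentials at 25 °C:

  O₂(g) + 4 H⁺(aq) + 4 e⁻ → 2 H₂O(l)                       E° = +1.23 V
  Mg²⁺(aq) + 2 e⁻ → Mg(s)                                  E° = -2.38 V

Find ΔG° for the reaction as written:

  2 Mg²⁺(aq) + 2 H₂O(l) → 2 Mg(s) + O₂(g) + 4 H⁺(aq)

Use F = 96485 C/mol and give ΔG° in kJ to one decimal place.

As written, Mg²⁺/Mg is reduced (cathode) and O₂/H₂O is oxidised (anode), so E°cell = (-2.38) − (+1.23) = -3.61 V.
Balancing electrons gives n = 4.
ΔG° = −nFE° = −(4)(96485)(-3.61) = 1,393,243 J = +1393.2 kJ.

+1393.2 kJ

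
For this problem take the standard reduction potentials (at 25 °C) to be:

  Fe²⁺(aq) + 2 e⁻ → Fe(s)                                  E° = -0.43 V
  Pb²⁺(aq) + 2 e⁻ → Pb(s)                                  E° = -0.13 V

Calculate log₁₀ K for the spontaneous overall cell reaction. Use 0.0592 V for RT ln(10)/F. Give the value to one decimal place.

10.1

Cathode: Pb²⁺/Pb; anode: Fe²⁺/Fe. E°cell = +0.30 V, n = 2.
log K = nE°cell / 0.0592 = (2)(+0.30) / 0.0592 = 10.1.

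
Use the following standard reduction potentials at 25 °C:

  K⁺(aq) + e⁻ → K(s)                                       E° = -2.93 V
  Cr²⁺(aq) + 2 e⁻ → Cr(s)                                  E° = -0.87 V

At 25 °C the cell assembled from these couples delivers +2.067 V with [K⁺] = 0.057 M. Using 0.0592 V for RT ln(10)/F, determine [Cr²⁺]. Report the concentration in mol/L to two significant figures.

Cr²⁺/Cr is the cathode, K⁺/K the anode: E°cell = +2.06 V, n = 2.
Overall reaction: Cr²⁺(aq) + 2 K(s) → Cr(s) + 2 K⁺(aq); Q = [K⁺]^2/[Cr²⁺]^1.
From E = E° − (0.0592/n) log Q: log Q = (E° − E)·n/0.0592 = (+2.06 − (+2.067))·2/0.0592 = -0.2365.
So 1·log[Cr²⁺] = 2·log(0.057) − log Q = -2.4883 − (-0.2365) = -2.2518; [Cr²⁺] = 10^(-2.2518) ≈ 0.0056 M.

0.0056 M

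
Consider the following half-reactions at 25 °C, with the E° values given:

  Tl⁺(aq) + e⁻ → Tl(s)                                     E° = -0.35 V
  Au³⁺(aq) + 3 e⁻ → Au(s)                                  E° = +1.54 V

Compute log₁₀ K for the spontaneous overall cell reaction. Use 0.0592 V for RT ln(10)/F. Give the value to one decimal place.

95.8

Cathode: Au³⁺/Au; anode: Tl⁺/Tl. E°cell = +1.89 V, n = 3.
log K = nE°cell / 0.0592 = (3)(+1.89) / 0.0592 = 95.8.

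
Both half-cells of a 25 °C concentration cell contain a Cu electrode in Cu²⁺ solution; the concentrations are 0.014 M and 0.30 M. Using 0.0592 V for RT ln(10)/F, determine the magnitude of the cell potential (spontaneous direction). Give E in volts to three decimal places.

+0.039 V

For a concentration cell E°cell = 0. The 0.30 M side is the cathode (reduction is favoured where [Cu²⁺] is higher).
With n = 2, E = −(0.0592/2) log([Cu²⁺]ₐₙ/[Cu²⁺]꜀ₐₜ) = −(0.0592/2) log(0.014/0.3) = −(0.0592/2)(-1.331) = +0.039 V.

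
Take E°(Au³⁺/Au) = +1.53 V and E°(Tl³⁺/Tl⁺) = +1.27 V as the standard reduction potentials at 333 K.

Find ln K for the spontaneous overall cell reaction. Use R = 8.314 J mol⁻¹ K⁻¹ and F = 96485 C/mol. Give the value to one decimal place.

54.4

Cathode: Au³⁺/Au; anode: Tl³⁺/Tl⁺. E°cell = (+1.53) − (+1.27) = +0.26 V, with n = 6.
ΔG° = −nFE° = −RT ln K, so ln K = nFE°/(RT) = (6)(96485)(+0.26) / ((8.314)(333)) = 54.366.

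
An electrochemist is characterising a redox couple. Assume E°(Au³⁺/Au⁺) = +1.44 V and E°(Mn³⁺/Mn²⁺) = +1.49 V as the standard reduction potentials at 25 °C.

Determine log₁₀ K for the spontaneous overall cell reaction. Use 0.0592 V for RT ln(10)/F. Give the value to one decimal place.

1.7

Cathode: Mn³⁺/Mn²⁺; anode: Au³⁺/Au⁺. E°cell = +0.05 V, n = 2.
log K = nE°cell / 0.0592 = (2)(+0.05) / 0.0592 = 1.7.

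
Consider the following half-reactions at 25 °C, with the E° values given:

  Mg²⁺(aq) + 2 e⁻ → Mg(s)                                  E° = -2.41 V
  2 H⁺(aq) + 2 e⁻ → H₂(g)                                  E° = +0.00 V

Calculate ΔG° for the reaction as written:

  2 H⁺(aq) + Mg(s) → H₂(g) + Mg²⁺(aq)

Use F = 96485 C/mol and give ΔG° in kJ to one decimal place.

-465.1 kJ

As written, H⁺/H₂ is reduced (cathode) and Mg²⁺/Mg is oxidised (anode), so E°cell = (+0.00) − (-2.41) = +2.41 V.
Balancing electrons gives n = 2.
ΔG° = −nFE° = −(2)(96485)(+2.41) = -465,058 J = -465.1 kJ.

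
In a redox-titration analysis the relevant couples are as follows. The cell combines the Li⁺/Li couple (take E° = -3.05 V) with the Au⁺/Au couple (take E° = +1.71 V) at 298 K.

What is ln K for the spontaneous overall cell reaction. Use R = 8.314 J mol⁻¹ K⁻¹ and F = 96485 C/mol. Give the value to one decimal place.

Cathode: Au⁺/Au; anode: Li⁺/Li. E°cell = (+1.71) − (-3.05) = +4.76 V, with n = 1.
ΔG° = −nFE° = −RT ln K, so ln K = nFE°/(RT) = (1)(96485)(+4.76) / ((8.314)(298)) = 185.370.

185.4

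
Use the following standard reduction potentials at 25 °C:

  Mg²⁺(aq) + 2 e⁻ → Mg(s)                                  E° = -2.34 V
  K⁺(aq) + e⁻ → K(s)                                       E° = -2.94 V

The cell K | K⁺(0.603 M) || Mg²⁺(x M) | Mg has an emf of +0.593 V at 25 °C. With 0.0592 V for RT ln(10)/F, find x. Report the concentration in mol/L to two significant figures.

0.21 M

Mg²⁺/Mg is the cathode, K⁺/K the anode: E°cell = +0.60 V, n = 2.
Overall reaction: Mg²⁺(aq) + 2 K(s) → Mg(s) + 2 K⁺(aq); Q = [K⁺]^2/[Mg²⁺]^1.
From E = E° − (0.0592/n) log Q: log Q = (E° − E)·n/0.0592 = (+0.60 − (+0.593))·2/0.0592 = 0.2365.
So 1·log[Mg²⁺] = 2·log(0.603) − log Q = -0.4394 − (0.2365) = -0.6759; [Mg²⁺] = 10^(-0.6759) ≈ 0.21 M.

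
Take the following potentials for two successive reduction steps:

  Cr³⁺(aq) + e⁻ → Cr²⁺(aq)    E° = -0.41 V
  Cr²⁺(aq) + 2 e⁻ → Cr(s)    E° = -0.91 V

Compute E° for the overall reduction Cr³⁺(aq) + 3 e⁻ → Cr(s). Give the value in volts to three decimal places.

Adding the free-energy changes (−nFE°) of the two steps gives −n₃FE°₃ = −n₁FE°₁ − n₂FE°₂.
E°₃ = (1×-0.41 + 2×-0.91) / 3 = (-2.230) / 3 = -0.743 V.

-0.743 V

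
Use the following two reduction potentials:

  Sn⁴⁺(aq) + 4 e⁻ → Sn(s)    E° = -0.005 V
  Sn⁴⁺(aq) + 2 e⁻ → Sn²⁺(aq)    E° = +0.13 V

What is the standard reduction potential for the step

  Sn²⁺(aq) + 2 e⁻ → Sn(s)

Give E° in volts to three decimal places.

Sequential free energies add, so n₃E°₃ = n₁E°₁ + n₂E°₂.
With n₃ = 4, and the known step contributing 2×(+0.13) V, the unknown satisfies 2·E° = 4×(-0.005) − 2×(+0.13) = -0.280.
E° = -0.280 / 2 = -0.140 V.

-0.140 V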